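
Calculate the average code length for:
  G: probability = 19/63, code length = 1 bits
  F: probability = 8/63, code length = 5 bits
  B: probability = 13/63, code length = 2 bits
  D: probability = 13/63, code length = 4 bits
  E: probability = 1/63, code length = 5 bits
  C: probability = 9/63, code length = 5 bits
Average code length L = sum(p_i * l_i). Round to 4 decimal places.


Weighted contributions p_i * l_i:
  G: (19/63) * 1 = 19/63
  F: (8/63) * 5 = 40/63
  B: (13/63) * 2 = 26/63
  D: (13/63) * 4 = 52/63
  E: (1/63) * 5 = 5/63
  C: (9/63) * 5 = 45/63
Sum = (19 + 40 + 26 + 52 + 5 + 45)/63 = 187/63

L = 187/63 = 2.9683 bits/symbol


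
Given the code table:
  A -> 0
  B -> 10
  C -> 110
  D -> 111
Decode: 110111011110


Decoding:
110 -> C
111 -> D
0 -> A
111 -> D
10 -> B


Result: CDADB


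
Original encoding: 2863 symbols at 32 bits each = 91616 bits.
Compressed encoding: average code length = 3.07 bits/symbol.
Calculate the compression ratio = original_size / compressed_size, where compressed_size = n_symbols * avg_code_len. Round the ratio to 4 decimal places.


original_size = n_symbols * orig_bits = 2863 * 32 = 91616 bits
compressed_size = n_symbols * avg_code_len = 2863 * 3.07 = 8789.41 bits
ratio = original_size / compressed_size = 91616 / 8789.41 = 10.4235

Compression ratio = 10.4235


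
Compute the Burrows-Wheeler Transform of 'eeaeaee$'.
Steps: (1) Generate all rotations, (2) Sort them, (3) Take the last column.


Rotations (sorted):
  0: $eeaeaee -> last char: e
  1: aeaee$ee -> last char: e
  2: aee$eeae -> last char: e
  3: e$eeaeae -> last char: e
  4: eaeaee$e -> last char: e
  5: eaee$eea -> last char: a
  6: ee$eeaea -> last char: a
  7: eeaeaee$ -> last char: $


BWT = eeeeeaa$


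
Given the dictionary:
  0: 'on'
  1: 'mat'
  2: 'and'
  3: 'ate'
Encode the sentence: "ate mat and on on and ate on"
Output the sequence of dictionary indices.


Look up each word in the dictionary:
  'ate' -> 3
  'mat' -> 1
  'and' -> 2
  'on' -> 0
  'on' -> 0
  'and' -> 2
  'ate' -> 3
  'on' -> 0

Encoded: [3, 1, 2, 0, 0, 2, 3, 0]


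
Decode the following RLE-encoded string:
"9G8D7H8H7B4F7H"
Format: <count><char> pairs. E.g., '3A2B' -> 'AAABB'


Expanding each <count><char> pair:
  9G -> 'GGGGGGGGG'
  8D -> 'DDDDDDDD'
  7H -> 'HHHHHHH'
  8H -> 'HHHHHHHH'
  7B -> 'BBBBBBB'
  4F -> 'FFFF'
  7H -> 'HHHHHHH'

Decoded = GGGGGGGGGDDDDDDDDHHHHHHHHHHHHHHHBBBBBBBFFFFHHHHHHH


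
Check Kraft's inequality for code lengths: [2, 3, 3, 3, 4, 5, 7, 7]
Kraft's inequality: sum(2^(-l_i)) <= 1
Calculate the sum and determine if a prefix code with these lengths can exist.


Sum = 2^(-2) + 2^(-3) + 2^(-3) + 2^(-3) + 2^(-4) + 2^(-5) + 2^(-7) + 2^(-7)
    = 0.25 + 0.125 + 0.125 + 0.125 + 0.0625 + 0.03125 + 0.0078125 + 0.0078125
    = 94/128 = 0.734375
Since 0.734375 <= 1, Kraft's inequality IS satisfied.
A prefix code with these lengths CAN exist.

Kraft sum = 0.734375. Satisfied.


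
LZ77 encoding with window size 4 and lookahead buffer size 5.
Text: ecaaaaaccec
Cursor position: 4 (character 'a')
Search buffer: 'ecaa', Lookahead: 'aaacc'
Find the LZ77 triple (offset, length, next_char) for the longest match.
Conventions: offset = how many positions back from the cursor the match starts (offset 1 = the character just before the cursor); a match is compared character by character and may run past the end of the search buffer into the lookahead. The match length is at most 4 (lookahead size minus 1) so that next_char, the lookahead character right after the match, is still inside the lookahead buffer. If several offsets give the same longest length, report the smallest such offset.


Try each offset into the search buffer:
  offset=1 (pos 3, char 'a'): match length 3
  offset=2 (pos 2, char 'a'): match length 3
  offset=3 (pos 1, char 'c'): match length 0
  offset=4 (pos 0, char 'e'): match length 0
Longest match has length 3, found at offsets 1, 2; take the smallest, offset 1.
next_char = character at position 4 + 3 = 7 -> 'c'

Best match: offset=1, length=3 (matching 'aaa' starting at position 3)
LZ77 triple: (1, 3, 'c')


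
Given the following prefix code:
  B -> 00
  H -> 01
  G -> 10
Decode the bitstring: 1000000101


Decoding step by step:
Bits 10 -> G
Bits 00 -> B
Bits 00 -> B
Bits 01 -> H
Bits 01 -> H


Decoded message: GBBHH


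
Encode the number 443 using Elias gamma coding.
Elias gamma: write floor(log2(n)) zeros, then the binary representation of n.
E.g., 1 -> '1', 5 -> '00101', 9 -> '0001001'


num_bits = floor(log2(443)) + 1 = 9
leading_zeros = num_bits - 1 = 8
binary(443) = 110111011

Elias gamma(443) = '00000000' + '110111011' = 00000000110111011 (17 bits)


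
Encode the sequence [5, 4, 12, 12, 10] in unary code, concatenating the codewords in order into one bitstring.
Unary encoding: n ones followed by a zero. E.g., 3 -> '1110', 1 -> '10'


Encode each number as n ones followed by a terminating 0:
  5 -> 111110 (6 bits)
  4 -> 11110 (5 bits)
  12 -> 1111111111110 (13 bits)
  12 -> 1111111111110 (13 bits)
  10 -> 11111111110 (11 bits)
Total length = 6 + 5 + 13 + 13 + 11 = 48 bits.

Unary([5, 4, 12, 12, 10]) = 111110111101111111111110111111111111011111111110 (48 bits)


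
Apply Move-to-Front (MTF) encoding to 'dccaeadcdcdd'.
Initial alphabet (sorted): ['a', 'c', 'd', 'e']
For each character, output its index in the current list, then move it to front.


MTF encoding:
'd': index 2 in ['a', 'c', 'd', 'e'] -> ['d', 'a', 'c', 'e']
'c': index 2 in ['d', 'a', 'c', 'e'] -> ['c', 'd', 'a', 'e']
'c': index 0 in ['c', 'd', 'a', 'e'] -> ['c', 'd', 'a', 'e']
'a': index 2 in ['c', 'd', 'a', 'e'] -> ['a', 'c', 'd', 'e']
'e': index 3 in ['a', 'c', 'd', 'e'] -> ['e', 'a', 'c', 'd']
'a': index 1 in ['e', 'a', 'c', 'd'] -> ['a', 'e', 'c', 'd']
'd': index 3 in ['a', 'e', 'c', 'd'] -> ['d', 'a', 'e', 'c']
'c': index 3 in ['d', 'a', 'e', 'c'] -> ['c', 'd', 'a', 'e']
'd': index 1 in ['c', 'd', 'a', 'e'] -> ['d', 'c', 'a', 'e']
'c': index 1 in ['d', 'c', 'a', 'e'] -> ['c', 'd', 'a', 'e']
'd': index 1 in ['c', 'd', 'a', 'e'] -> ['d', 'c', 'a', 'e']
'd': index 0 in ['d', 'c', 'a', 'e'] -> ['d', 'c', 'a', 'e']


Output: [2, 2, 0, 2, 3, 1, 3, 3, 1, 1, 1, 0]


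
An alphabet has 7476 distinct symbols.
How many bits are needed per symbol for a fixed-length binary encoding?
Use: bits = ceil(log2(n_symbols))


log2(7476) = 12.8681
Bracket: 2^12 = 4096 < 7476 <= 2^13 = 8192
So ceil(log2(7476)) = 13

bits = ceil(log2(7476)) = ceil(12.8681) = 13 bits


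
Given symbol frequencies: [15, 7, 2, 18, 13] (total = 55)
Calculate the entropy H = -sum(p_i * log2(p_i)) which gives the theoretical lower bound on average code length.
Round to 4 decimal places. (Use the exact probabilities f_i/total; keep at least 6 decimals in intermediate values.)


Per-symbol terms -p_i * log2(p_i) with p_i = f_i/55:
  p = 15/55 = 0.272727: log2(p) = -1.874469, -p*log2(p) = 0.511219
  p = 7/55 = 0.127273: log2(p) = -2.974005, -p*log2(p) = 0.378510
  p = 2/55 = 0.036364: log2(p) = -4.781360, -p*log2(p) = 0.173868
  p = 18/55 = 0.327273: log2(p) = -1.611435, -p*log2(p) = 0.527379
  p = 13/55 = 0.236364: log2(p) = -2.080920, -p*log2(p) = 0.491854
H = 0.511219 + 0.378510 + 0.173868 + 0.527379 + 0.491854 = 2.082830

H = 2.0828 bits/symbol


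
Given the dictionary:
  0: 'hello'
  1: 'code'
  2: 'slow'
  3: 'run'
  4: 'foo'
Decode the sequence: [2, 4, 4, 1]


Look up each index in the dictionary:
  2 -> 'slow'
  4 -> 'foo'
  4 -> 'foo'
  1 -> 'code'

Decoded: "slow foo foo code"


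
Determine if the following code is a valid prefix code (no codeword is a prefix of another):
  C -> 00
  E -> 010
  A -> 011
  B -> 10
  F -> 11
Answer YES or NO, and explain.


Checking each pair (does one codeword prefix another?):
  C='00' vs E='010': no prefix
  C='00' vs A='011': no prefix
  C='00' vs B='10': no prefix
  C='00' vs F='11': no prefix
  E='010' vs C='00': no prefix
  E='010' vs A='011': no prefix
  E='010' vs B='10': no prefix
  E='010' vs F='11': no prefix
  A='011' vs C='00': no prefix
  A='011' vs E='010': no prefix
  A='011' vs B='10': no prefix
  A='011' vs F='11': no prefix
  B='10' vs C='00': no prefix
  B='10' vs E='010': no prefix
  B='10' vs A='011': no prefix
  B='10' vs F='11': no prefix
  F='11' vs C='00': no prefix
  F='11' vs E='010': no prefix
  F='11' vs A='011': no prefix
  F='11' vs B='10': no prefix
No violation found over all pairs.

YES -- this is a valid prefix code. No codeword is a prefix of any other codeword.


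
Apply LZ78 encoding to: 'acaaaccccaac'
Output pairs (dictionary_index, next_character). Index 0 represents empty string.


LZ78 encoding steps:
Dictionary: {0: ''}
Step 1: w='' (idx 0), next='a' -> output (0, 'a'), add 'a' as idx 1
Step 2: w='' (idx 0), next='c' -> output (0, 'c'), add 'c' as idx 2
Step 3: w='a' (idx 1), next='a' -> output (1, 'a'), add 'aa' as idx 3
Step 4: w='a' (idx 1), next='c' -> output (1, 'c'), add 'ac' as idx 4
Step 5: w='c' (idx 2), next='c' -> output (2, 'c'), add 'cc' as idx 5
Step 6: w='c' (idx 2), next='a' -> output (2, 'a'), add 'ca' as idx 6
Step 7: w='ac' (idx 4), end of input -> output (4, '')


Encoded: [(0, 'a'), (0, 'c'), (1, 'a'), (1, 'c'), (2, 'c'), (2, 'a'), (4, '')]


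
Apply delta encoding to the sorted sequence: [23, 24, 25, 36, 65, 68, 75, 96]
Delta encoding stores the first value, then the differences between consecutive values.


First value: 23
Deltas:
  24 - 23 = 1
  25 - 24 = 1
  36 - 25 = 11
  65 - 36 = 29
  68 - 65 = 3
  75 - 68 = 7
  96 - 75 = 21


Delta encoded: [23, 1, 1, 11, 29, 3, 7, 21]


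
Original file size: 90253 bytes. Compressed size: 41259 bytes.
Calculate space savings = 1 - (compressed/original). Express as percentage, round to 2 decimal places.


ratio = compressed/original = 41259/90253 = 0.457148
savings = 1 - ratio = 1 - 0.457148 = 0.542852
as a percentage: 0.542852 * 100 = 54.29%

Space savings = 1 - 41259/90253 = 54.29%


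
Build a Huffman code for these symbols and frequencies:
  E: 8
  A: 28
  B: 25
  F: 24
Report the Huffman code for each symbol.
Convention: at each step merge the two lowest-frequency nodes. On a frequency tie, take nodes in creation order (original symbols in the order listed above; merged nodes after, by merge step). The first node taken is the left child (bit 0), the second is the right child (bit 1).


Huffman tree construction:
Step 1: Merge E(8) + F(24) = 32
Step 2: Merge B(25) + A(28) = 53
Step 3: Merge (E+F)(32) + (B+A)(53) = 85
Read each symbol's code off the tree from the root (left child = 0, right child = 1).

Codes:
  E: 00 (length 2)
  A: 11 (length 2)
  B: 10 (length 2)
  F: 01 (length 2)
Average code length: 170/85 = 2.0000 bits/symbol


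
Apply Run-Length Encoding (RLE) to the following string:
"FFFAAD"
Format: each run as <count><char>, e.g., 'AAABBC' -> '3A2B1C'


Scanning runs left to right:
  i=0: run of 'F' x 3 -> '3F'
  i=3: run of 'A' x 2 -> '2A'
  i=5: run of 'D' x 1 -> '1D'

RLE = 3F2A1D


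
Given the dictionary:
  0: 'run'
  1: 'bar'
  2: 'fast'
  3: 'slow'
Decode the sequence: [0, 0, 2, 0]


Look up each index in the dictionary:
  0 -> 'run'
  0 -> 'run'
  2 -> 'fast'
  0 -> 'run'

Decoded: "run run fast run"


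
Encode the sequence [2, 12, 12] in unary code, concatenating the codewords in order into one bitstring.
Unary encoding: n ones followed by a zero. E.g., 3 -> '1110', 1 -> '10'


Encode each number as n ones followed by a terminating 0:
  2 -> 110 (3 bits)
  12 -> 1111111111110 (13 bits)
  12 -> 1111111111110 (13 bits)
Total length = 3 + 13 + 13 = 29 bits.

Unary([2, 12, 12]) = 11011111111111101111111111110 (29 bits)


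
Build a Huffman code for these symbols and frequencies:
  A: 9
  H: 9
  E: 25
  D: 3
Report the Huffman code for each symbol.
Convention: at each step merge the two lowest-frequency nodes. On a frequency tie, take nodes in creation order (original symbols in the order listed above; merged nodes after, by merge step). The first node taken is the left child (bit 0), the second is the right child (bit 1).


Huffman tree construction:
Step 1: Merge D(3) + A(9) = 12
Step 2: Merge H(9) + (D+A)(12) = 21
Step 3: Merge (H+(D+A))(21) + E(25) = 46
Read each symbol's code off the tree from the root (left child = 0, right child = 1).

Codes:
  A: 011 (length 3)
  H: 00 (length 2)
  E: 1 (length 1)
  D: 010 (length 3)
Average code length: 79/46 = 1.7174 bits/symbol


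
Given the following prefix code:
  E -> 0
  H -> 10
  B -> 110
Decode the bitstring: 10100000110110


Decoding step by step:
Bits 10 -> H
Bits 10 -> H
Bits 0 -> E
Bits 0 -> E
Bits 0 -> E
Bits 0 -> E
Bits 110 -> B
Bits 110 -> B


Decoded message: HHEEEEBB


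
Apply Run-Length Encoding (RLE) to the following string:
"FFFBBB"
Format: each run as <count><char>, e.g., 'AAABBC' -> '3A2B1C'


Scanning runs left to right:
  i=0: run of 'F' x 3 -> '3F'
  i=3: run of 'B' x 3 -> '3B'

RLE = 3F3B


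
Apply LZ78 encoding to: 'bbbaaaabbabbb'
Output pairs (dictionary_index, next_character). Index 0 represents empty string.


LZ78 encoding steps:
Dictionary: {0: ''}
Step 1: w='' (idx 0), next='b' -> output (0, 'b'), add 'b' as idx 1
Step 2: w='b' (idx 1), next='b' -> output (1, 'b'), add 'bb' as idx 2
Step 3: w='' (idx 0), next='a' -> output (0, 'a'), add 'a' as idx 3
Step 4: w='a' (idx 3), next='a' -> output (3, 'a'), add 'aa' as idx 4
Step 5: w='a' (idx 3), next='b' -> output (3, 'b'), add 'ab' as idx 5
Step 6: w='b' (idx 1), next='a' -> output (1, 'a'), add 'ba' as idx 6
Step 7: w='bb' (idx 2), next='b' -> output (2, 'b'), add 'bbb' as idx 7


Encoded: [(0, 'b'), (1, 'b'), (0, 'a'), (3, 'a'), (3, 'b'), (1, 'a'), (2, 'b')]


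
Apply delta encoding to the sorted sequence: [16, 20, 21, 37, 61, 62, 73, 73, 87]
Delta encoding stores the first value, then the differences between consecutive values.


First value: 16
Deltas:
  20 - 16 = 4
  21 - 20 = 1
  37 - 21 = 16
  61 - 37 = 24
  62 - 61 = 1
  73 - 62 = 11
  73 - 73 = 0
  87 - 73 = 14


Delta encoded: [16, 4, 1, 16, 24, 1, 11, 0, 14]


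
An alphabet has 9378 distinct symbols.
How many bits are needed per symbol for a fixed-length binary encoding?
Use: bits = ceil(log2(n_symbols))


log2(9378) = 13.1951
Bracket: 2^13 = 8192 < 9378 <= 2^14 = 16384
So ceil(log2(9378)) = 14

bits = ceil(log2(9378)) = ceil(13.1951) = 14 bits


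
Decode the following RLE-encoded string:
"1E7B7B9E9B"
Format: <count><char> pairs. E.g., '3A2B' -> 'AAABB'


Expanding each <count><char> pair:
  1E -> 'E'
  7B -> 'BBBBBBB'
  7B -> 'BBBBBBB'
  9E -> 'EEEEEEEEE'
  9B -> 'BBBBBBBBB'

Decoded = EBBBBBBBBBBBBBBEEEEEEEEEBBBBBBBBB


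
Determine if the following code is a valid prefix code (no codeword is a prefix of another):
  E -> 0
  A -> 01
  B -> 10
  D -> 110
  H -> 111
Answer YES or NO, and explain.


Checking each pair (does one codeword prefix another?):
  E='0' vs A='01': prefix -- VIOLATION

NO -- this is NOT a valid prefix code. E (0) is a prefix of A (01).


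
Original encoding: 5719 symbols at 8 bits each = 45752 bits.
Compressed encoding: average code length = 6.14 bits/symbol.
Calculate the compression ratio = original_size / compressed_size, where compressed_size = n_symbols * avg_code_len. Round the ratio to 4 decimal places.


original_size = n_symbols * orig_bits = 5719 * 8 = 45752 bits
compressed_size = n_symbols * avg_code_len = 5719 * 6.14 = 35114.66 bits
ratio = original_size / compressed_size = 45752 / 35114.66 = 1.3029

Compression ratio = 1.3029


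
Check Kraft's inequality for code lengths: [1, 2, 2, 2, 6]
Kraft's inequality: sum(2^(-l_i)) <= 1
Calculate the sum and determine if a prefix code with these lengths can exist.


Sum = 2^(-1) + 2^(-2) + 2^(-2) + 2^(-2) + 2^(-6)
    = 0.5 + 0.25 + 0.25 + 0.25 + 0.015625
    = 81/64 = 1.265625
Since 1.265625 > 1, Kraft's inequality is NOT satisfied.
A prefix code with these lengths CANNOT exist.

Kraft sum = 1.265625. Not satisfied.


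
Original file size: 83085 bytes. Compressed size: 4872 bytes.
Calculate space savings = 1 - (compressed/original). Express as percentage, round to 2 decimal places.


ratio = compressed/original = 4872/83085 = 0.058639
savings = 1 - ratio = 1 - 0.058639 = 0.941361
as a percentage: 0.941361 * 100 = 94.14%

Space savings = 1 - 4872/83085 = 94.14%


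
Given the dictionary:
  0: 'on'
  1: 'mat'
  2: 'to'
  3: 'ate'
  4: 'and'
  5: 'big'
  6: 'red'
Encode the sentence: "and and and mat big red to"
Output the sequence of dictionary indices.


Look up each word in the dictionary:
  'and' -> 4
  'and' -> 4
  'and' -> 4
  'mat' -> 1
  'big' -> 5
  'red' -> 6
  'to' -> 2

Encoded: [4, 4, 4, 1, 5, 6, 2]


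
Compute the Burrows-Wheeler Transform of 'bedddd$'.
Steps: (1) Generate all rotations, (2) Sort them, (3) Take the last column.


Rotations (sorted):
  0: $bedddd -> last char: d
  1: bedddd$ -> last char: $
  2: d$beddd -> last char: d
  3: dd$bedd -> last char: d
  4: ddd$bed -> last char: d
  5: dddd$be -> last char: e
  6: edddd$b -> last char: b


BWT = d$dddeb


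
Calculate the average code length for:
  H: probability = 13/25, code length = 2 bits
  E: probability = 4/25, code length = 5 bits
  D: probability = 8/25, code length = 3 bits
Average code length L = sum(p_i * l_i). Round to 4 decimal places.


Weighted contributions p_i * l_i:
  H: (13/25) * 2 = 26/25
  E: (4/25) * 5 = 20/25
  D: (8/25) * 3 = 24/25
Sum = (26 + 20 + 24)/25 = 70/25

L = 70/25 = 2.8000 bits/symbol


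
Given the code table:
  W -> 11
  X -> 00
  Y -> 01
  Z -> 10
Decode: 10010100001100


Decoding:
10 -> Z
01 -> Y
01 -> Y
00 -> X
00 -> X
11 -> W
00 -> X


Result: ZYYXXWX


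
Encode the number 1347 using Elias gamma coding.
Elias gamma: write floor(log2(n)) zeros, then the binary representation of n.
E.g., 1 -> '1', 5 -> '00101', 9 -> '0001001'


num_bits = floor(log2(1347)) + 1 = 11
leading_zeros = num_bits - 1 = 10
binary(1347) = 10101000011

Elias gamma(1347) = '0000000000' + '10101000011' = 000000000010101000011 (21 bits)


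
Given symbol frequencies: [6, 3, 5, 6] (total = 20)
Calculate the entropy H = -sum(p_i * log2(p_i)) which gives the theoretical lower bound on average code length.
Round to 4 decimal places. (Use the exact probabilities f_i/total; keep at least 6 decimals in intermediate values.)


Per-symbol terms -p_i * log2(p_i) with p_i = f_i/20:
  p = 6/20 = 0.300000: log2(p) = -1.736966, -p*log2(p) = 0.521090
  p = 3/20 = 0.150000: log2(p) = -2.736966, -p*log2(p) = 0.410545
  p = 5/20 = 0.250000: log2(p) = -2.000000, -p*log2(p) = 0.500000
  p = 6/20 = 0.300000: log2(p) = -1.736966, -p*log2(p) = 0.521090
H = 0.521090 + 0.410545 + 0.500000 + 0.521090 = 1.952725

H = 1.9527 bits/symbol


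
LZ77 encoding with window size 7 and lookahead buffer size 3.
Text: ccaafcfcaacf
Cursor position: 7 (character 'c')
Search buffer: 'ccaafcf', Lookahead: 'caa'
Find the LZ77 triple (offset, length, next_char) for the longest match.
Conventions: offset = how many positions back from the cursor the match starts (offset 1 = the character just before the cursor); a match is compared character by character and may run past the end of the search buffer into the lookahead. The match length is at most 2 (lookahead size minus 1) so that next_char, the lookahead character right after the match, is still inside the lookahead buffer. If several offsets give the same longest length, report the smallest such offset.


Try each offset into the search buffer:
  offset=1 (pos 6, char 'f'): match length 0
  offset=2 (pos 5, char 'c'): match length 1
  offset=3 (pos 4, char 'f'): match length 0
  offset=4 (pos 3, char 'a'): match length 0
  offset=5 (pos 2, char 'a'): match length 0
  offset=6 (pos 1, char 'c'): match length 2
  offset=7 (pos 0, char 'c'): match length 1
Longest match has length 2 at offset 6.
next_char = character at position 7 + 2 = 9 -> 'a'

Best match: offset=6, length=2 (matching 'ca' starting at position 1)
LZ77 triple: (6, 2, 'a')


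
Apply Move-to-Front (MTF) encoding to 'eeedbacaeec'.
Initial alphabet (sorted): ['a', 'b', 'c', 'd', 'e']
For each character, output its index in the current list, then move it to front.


MTF encoding:
'e': index 4 in ['a', 'b', 'c', 'd', 'e'] -> ['e', 'a', 'b', 'c', 'd']
'e': index 0 in ['e', 'a', 'b', 'c', 'd'] -> ['e', 'a', 'b', 'c', 'd']
'e': index 0 in ['e', 'a', 'b', 'c', 'd'] -> ['e', 'a', 'b', 'c', 'd']
'd': index 4 in ['e', 'a', 'b', 'c', 'd'] -> ['d', 'e', 'a', 'b', 'c']
'b': index 3 in ['d', 'e', 'a', 'b', 'c'] -> ['b', 'd', 'e', 'a', 'c']
'a': index 3 in ['b', 'd', 'e', 'a', 'c'] -> ['a', 'b', 'd', 'e', 'c']
'c': index 4 in ['a', 'b', 'd', 'e', 'c'] -> ['c', 'a', 'b', 'd', 'e']
'a': index 1 in ['c', 'a', 'b', 'd', 'e'] -> ['a', 'c', 'b', 'd', 'e']
'e': index 4 in ['a', 'c', 'b', 'd', 'e'] -> ['e', 'a', 'c', 'b', 'd']
'e': index 0 in ['e', 'a', 'c', 'b', 'd'] -> ['e', 'a', 'c', 'b', 'd']
'c': index 2 in ['e', 'a', 'c', 'b', 'd'] -> ['c', 'e', 'a', 'b', 'd']


Output: [4, 0, 0, 4, 3, 3, 4, 1, 4, 0, 2]


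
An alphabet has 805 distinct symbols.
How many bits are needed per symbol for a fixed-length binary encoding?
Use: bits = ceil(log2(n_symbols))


log2(805) = 9.6528
Bracket: 2^9 = 512 < 805 <= 2^10 = 1024
So ceil(log2(805)) = 10

bits = ceil(log2(805)) = ceil(9.6528) = 10 bits


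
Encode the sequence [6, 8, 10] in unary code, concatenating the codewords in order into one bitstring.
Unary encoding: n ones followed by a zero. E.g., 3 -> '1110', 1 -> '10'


Encode each number as n ones followed by a terminating 0:
  6 -> 1111110 (7 bits)
  8 -> 111111110 (9 bits)
  10 -> 11111111110 (11 bits)
Total length = 7 + 9 + 11 = 27 bits.

Unary([6, 8, 10]) = 111111011111111011111111110 (27 bits)


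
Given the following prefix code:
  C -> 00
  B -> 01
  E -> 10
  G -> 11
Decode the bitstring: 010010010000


Decoding step by step:
Bits 01 -> B
Bits 00 -> C
Bits 10 -> E
Bits 01 -> B
Bits 00 -> C
Bits 00 -> C


Decoded message: BCEBCC


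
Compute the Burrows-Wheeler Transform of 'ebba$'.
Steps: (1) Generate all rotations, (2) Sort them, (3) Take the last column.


Rotations (sorted):
  0: $ebba -> last char: a
  1: a$ebb -> last char: b
  2: ba$eb -> last char: b
  3: bba$e -> last char: e
  4: ebba$ -> last char: $


BWT = abbe$


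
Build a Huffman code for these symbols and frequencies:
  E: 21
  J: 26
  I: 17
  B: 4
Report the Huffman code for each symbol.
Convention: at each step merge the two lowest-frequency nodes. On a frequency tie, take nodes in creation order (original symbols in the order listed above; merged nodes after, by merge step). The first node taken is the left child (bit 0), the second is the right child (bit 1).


Huffman tree construction:
Step 1: Merge B(4) + I(17) = 21
Step 2: Merge E(21) + (B+I)(21) = 42
Step 3: Merge J(26) + (E+(B+I))(42) = 68
Read each symbol's code off the tree from the root (left child = 0, right child = 1).

Codes:
  E: 10 (length 2)
  J: 0 (length 1)
  I: 111 (length 3)
  B: 110 (length 3)
Average code length: 131/68 = 1.9265 bits/symbol


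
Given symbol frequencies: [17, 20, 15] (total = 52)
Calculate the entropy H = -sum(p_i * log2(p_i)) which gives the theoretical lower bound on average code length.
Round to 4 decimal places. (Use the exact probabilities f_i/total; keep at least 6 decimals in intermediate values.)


Per-symbol terms -p_i * log2(p_i) with p_i = f_i/52:
  p = 17/52 = 0.326923: log2(p) = -1.612977, -p*log2(p) = 0.527319
  p = 20/52 = 0.384615: log2(p) = -1.378512, -p*log2(p) = 0.530197
  p = 15/52 = 0.288462: log2(p) = -1.793549, -p*log2(p) = 0.517370
H = 0.527319 + 0.530197 + 0.517370 = 1.574886

H = 1.5749 bits/symbol


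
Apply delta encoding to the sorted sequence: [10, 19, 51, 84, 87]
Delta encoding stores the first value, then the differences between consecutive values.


First value: 10
Deltas:
  19 - 10 = 9
  51 - 19 = 32
  84 - 51 = 33
  87 - 84 = 3


Delta encoded: [10, 9, 32, 33, 3]


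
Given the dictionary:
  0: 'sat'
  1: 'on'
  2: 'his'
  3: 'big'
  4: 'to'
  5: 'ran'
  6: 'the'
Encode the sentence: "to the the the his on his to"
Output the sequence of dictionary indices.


Look up each word in the dictionary:
  'to' -> 4
  'the' -> 6
  'the' -> 6
  'the' -> 6
  'his' -> 2
  'on' -> 1
  'his' -> 2
  'to' -> 4

Encoded: [4, 6, 6, 6, 2, 1, 2, 4]


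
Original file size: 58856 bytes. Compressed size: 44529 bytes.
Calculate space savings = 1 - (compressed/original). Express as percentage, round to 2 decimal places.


ratio = compressed/original = 44529/58856 = 0.756575
savings = 1 - ratio = 1 - 0.756575 = 0.243425
as a percentage: 0.243425 * 100 = 24.34%

Space savings = 1 - 44529/58856 = 24.34%


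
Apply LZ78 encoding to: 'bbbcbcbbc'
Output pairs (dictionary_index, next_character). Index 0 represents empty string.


LZ78 encoding steps:
Dictionary: {0: ''}
Step 1: w='' (idx 0), next='b' -> output (0, 'b'), add 'b' as idx 1
Step 2: w='b' (idx 1), next='b' -> output (1, 'b'), add 'bb' as idx 2
Step 3: w='' (idx 0), next='c' -> output (0, 'c'), add 'c' as idx 3
Step 4: w='b' (idx 1), next='c' -> output (1, 'c'), add 'bc' as idx 4
Step 5: w='bb' (idx 2), next='c' -> output (2, 'c'), add 'bbc' as idx 5


Encoded: [(0, 'b'), (1, 'b'), (0, 'c'), (1, 'c'), (2, 'c')]


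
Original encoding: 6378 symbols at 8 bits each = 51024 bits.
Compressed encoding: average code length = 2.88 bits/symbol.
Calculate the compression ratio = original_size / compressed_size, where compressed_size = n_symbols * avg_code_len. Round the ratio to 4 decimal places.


original_size = n_symbols * orig_bits = 6378 * 8 = 51024 bits
compressed_size = n_symbols * avg_code_len = 6378 * 2.88 = 18368.64 bits
ratio = original_size / compressed_size = 51024 / 18368.64 = 2.7778

Compression ratio = 2.7778


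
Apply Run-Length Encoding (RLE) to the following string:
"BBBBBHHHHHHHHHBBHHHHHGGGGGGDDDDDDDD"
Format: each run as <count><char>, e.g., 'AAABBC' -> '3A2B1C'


Scanning runs left to right:
  i=0: run of 'B' x 5 -> '5B'
  i=5: run of 'H' x 9 -> '9H'
  i=14: run of 'B' x 2 -> '2B'
  i=16: run of 'H' x 5 -> '5H'
  i=21: run of 'G' x 6 -> '6G'
  i=27: run of 'D' x 8 -> '8D'

RLE = 5B9H2B5H6G8D


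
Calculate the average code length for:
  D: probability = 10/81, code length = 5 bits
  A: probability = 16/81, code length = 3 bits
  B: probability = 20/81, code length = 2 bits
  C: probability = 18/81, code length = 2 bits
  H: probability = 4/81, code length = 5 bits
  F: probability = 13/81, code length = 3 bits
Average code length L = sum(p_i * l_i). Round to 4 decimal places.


Weighted contributions p_i * l_i:
  D: (10/81) * 5 = 50/81
  A: (16/81) * 3 = 48/81
  B: (20/81) * 2 = 40/81
  C: (18/81) * 2 = 36/81
  H: (4/81) * 5 = 20/81
  F: (13/81) * 3 = 39/81
Sum = (50 + 48 + 40 + 36 + 20 + 39)/81 = 233/81

L = 233/81 = 2.8765 bits/symbol


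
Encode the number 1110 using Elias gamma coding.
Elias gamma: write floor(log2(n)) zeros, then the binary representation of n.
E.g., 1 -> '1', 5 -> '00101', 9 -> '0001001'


num_bits = floor(log2(1110)) + 1 = 11
leading_zeros = num_bits - 1 = 10
binary(1110) = 10001010110

Elias gamma(1110) = '0000000000' + '10001010110' = 000000000010001010110 (21 bits)


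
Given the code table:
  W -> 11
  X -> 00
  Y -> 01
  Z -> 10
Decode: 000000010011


Decoding:
00 -> X
00 -> X
00 -> X
01 -> Y
00 -> X
11 -> W


Result: XXXYXW


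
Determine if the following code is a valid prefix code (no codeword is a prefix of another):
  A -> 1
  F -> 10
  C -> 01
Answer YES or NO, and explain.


Checking each pair (does one codeword prefix another?):
  A='1' vs F='10': prefix -- VIOLATION

NO -- this is NOT a valid prefix code. A (1) is a prefix of F (10).


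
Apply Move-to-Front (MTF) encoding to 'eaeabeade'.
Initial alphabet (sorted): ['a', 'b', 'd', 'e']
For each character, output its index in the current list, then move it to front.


MTF encoding:
'e': index 3 in ['a', 'b', 'd', 'e'] -> ['e', 'a', 'b', 'd']
'a': index 1 in ['e', 'a', 'b', 'd'] -> ['a', 'e', 'b', 'd']
'e': index 1 in ['a', 'e', 'b', 'd'] -> ['e', 'a', 'b', 'd']
'a': index 1 in ['e', 'a', 'b', 'd'] -> ['a', 'e', 'b', 'd']
'b': index 2 in ['a', 'e', 'b', 'd'] -> ['b', 'a', 'e', 'd']
'e': index 2 in ['b', 'a', 'e', 'd'] -> ['e', 'b', 'a', 'd']
'a': index 2 in ['e', 'b', 'a', 'd'] -> ['a', 'e', 'b', 'd']
'd': index 3 in ['a', 'e', 'b', 'd'] -> ['d', 'a', 'e', 'b']
'e': index 2 in ['d', 'a', 'e', 'b'] -> ['e', 'd', 'a', 'b']


Output: [3, 1, 1, 1, 2, 2, 2, 3, 2]


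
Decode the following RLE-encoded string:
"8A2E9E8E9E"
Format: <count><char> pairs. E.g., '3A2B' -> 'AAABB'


Expanding each <count><char> pair:
  8A -> 'AAAAAAAA'
  2E -> 'EE'
  9E -> 'EEEEEEEEE'
  8E -> 'EEEEEEEE'
  9E -> 'EEEEEEEEE'

Decoded = AAAAAAAAEEEEEEEEEEEEEEEEEEEEEEEEEEEE


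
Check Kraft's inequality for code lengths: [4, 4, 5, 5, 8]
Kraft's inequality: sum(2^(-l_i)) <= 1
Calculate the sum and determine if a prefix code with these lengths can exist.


Sum = 2^(-4) + 2^(-4) + 2^(-5) + 2^(-5) + 2^(-8)
    = 0.0625 + 0.0625 + 0.03125 + 0.03125 + 0.00390625
    = 49/256 = 0.19140625
Since 0.19140625 <= 1, Kraft's inequality IS satisfied.
A prefix code with these lengths CAN exist.

Kraft sum = 0.19140625. Satisfied.


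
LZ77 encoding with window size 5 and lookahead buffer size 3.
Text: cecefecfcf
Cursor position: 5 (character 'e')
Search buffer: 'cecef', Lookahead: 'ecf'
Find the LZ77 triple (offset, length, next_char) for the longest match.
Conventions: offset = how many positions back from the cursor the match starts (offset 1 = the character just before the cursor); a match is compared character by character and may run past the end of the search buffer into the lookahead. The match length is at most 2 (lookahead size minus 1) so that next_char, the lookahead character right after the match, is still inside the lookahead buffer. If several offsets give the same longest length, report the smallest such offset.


Try each offset into the search buffer:
  offset=1 (pos 4, char 'f'): match length 0
  offset=2 (pos 3, char 'e'): match length 1
  offset=3 (pos 2, char 'c'): match length 0
  offset=4 (pos 1, char 'e'): match length 2
  offset=5 (pos 0, char 'c'): match length 0
Longest match has length 2 at offset 4.
next_char = character at position 5 + 2 = 7 -> 'f'

Best match: offset=4, length=2 (matching 'ec' starting at position 1)
LZ77 triple: (4, 2, 'f')


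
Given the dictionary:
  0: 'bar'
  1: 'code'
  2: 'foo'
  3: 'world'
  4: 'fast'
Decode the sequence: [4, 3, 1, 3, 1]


Look up each index in the dictionary:
  4 -> 'fast'
  3 -> 'world'
  1 -> 'code'
  3 -> 'world'
  1 -> 'code'

Decoded: "fast world code world code"


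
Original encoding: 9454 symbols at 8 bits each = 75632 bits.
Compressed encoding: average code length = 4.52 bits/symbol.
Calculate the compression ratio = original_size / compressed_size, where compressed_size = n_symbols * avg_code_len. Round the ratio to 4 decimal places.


original_size = n_symbols * orig_bits = 9454 * 8 = 75632 bits
compressed_size = n_symbols * avg_code_len = 9454 * 4.52 = 42732.08 bits
ratio = original_size / compressed_size = 75632 / 42732.08 = 1.7699

Compression ratio = 1.7699


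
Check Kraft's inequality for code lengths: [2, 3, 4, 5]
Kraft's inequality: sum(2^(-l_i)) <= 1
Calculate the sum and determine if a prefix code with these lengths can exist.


Sum = 2^(-2) + 2^(-3) + 2^(-4) + 2^(-5)
    = 0.25 + 0.125 + 0.0625 + 0.03125
    = 15/32 = 0.46875
Since 0.46875 <= 1, Kraft's inequality IS satisfied.
A prefix code with these lengths CAN exist.

Kraft sum = 0.46875. Satisfied.


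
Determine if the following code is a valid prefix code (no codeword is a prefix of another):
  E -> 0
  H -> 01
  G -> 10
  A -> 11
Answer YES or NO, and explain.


Checking each pair (does one codeword prefix another?):
  E='0' vs H='01': prefix -- VIOLATION

NO -- this is NOT a valid prefix code. E (0) is a prefix of H (01).


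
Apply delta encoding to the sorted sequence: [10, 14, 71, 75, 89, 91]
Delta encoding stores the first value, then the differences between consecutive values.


First value: 10
Deltas:
  14 - 10 = 4
  71 - 14 = 57
  75 - 71 = 4
  89 - 75 = 14
  91 - 89 = 2


Delta encoded: [10, 4, 57, 4, 14, 2]


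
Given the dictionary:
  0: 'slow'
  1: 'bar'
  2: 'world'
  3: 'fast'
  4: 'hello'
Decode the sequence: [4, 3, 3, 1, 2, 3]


Look up each index in the dictionary:
  4 -> 'hello'
  3 -> 'fast'
  3 -> 'fast'
  1 -> 'bar'
  2 -> 'world'
  3 -> 'fast'

Decoded: "hello fast fast bar world fast"


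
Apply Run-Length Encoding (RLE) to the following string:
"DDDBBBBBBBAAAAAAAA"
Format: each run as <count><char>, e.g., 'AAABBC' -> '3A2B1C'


Scanning runs left to right:
  i=0: run of 'D' x 3 -> '3D'
  i=3: run of 'B' x 7 -> '7B'
  i=10: run of 'A' x 8 -> '8A'

RLE = 3D7B8A


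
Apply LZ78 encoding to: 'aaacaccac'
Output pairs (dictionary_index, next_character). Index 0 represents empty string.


LZ78 encoding steps:
Dictionary: {0: ''}
Step 1: w='' (idx 0), next='a' -> output (0, 'a'), add 'a' as idx 1
Step 2: w='a' (idx 1), next='a' -> output (1, 'a'), add 'aa' as idx 2
Step 3: w='' (idx 0), next='c' -> output (0, 'c'), add 'c' as idx 3
Step 4: w='a' (idx 1), next='c' -> output (1, 'c'), add 'ac' as idx 4
Step 5: w='c' (idx 3), next='a' -> output (3, 'a'), add 'ca' as idx 5
Step 6: w='c' (idx 3), end of input -> output (3, '')


Encoded: [(0, 'a'), (1, 'a'), (0, 'c'), (1, 'c'), (3, 'a'), (3, '')]


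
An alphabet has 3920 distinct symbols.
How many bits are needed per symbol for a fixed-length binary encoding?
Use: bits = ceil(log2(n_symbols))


log2(3920) = 11.9366
Bracket: 2^11 = 2048 < 3920 <= 2^12 = 4096
So ceil(log2(3920)) = 12

bits = ceil(log2(3920)) = ceil(11.9366) = 12 bits


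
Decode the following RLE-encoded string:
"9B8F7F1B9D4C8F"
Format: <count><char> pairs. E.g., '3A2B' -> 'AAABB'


Expanding each <count><char> pair:
  9B -> 'BBBBBBBBB'
  8F -> 'FFFFFFFF'
  7F -> 'FFFFFFF'
  1B -> 'B'
  9D -> 'DDDDDDDDD'
  4C -> 'CCCC'
  8F -> 'FFFFFFFF'

Decoded = BBBBBBBBBFFFFFFFFFFFFFFFBDDDDDDDDDCCCCFFFFFFFF


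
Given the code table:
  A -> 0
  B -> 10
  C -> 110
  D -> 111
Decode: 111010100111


Decoding:
111 -> D
0 -> A
10 -> B
10 -> B
0 -> A
111 -> D


Result: DABBAD


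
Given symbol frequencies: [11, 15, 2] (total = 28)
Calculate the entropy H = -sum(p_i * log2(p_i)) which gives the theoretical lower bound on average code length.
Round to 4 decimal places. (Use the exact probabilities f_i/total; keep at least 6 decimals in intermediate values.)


Per-symbol terms -p_i * log2(p_i) with p_i = f_i/28:
  p = 11/28 = 0.392857: log2(p) = -1.347923, -p*log2(p) = 0.529541
  p = 15/28 = 0.535714: log2(p) = -0.900464, -p*log2(p) = 0.482392
  p = 2/28 = 0.071429: log2(p) = -3.807355, -p*log2(p) = 0.271954
H = 0.529541 + 0.482392 + 0.271954 = 1.283887

H = 1.2839 bits/symbol


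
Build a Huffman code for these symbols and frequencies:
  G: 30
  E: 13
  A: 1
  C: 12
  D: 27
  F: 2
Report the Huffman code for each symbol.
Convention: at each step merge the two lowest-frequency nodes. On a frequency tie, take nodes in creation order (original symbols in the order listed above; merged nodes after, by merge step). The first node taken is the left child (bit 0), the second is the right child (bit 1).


Huffman tree construction:
Step 1: Merge A(1) + F(2) = 3
Step 2: Merge (A+F)(3) + C(12) = 15
Step 3: Merge E(13) + ((A+F)+C)(15) = 28
Step 4: Merge D(27) + (E+((A+F)+C))(28) = 55
Step 5: Merge G(30) + (D+(E+((A+F)+C)))(55) = 85
Read each symbol's code off the tree from the root (left child = 0, right child = 1).

Codes:
  G: 0 (length 1)
  E: 110 (length 3)
  A: 11100 (length 5)
  C: 1111 (length 4)
  D: 10 (length 2)
  F: 11101 (length 5)
Average code length: 186/85 = 2.1882 bits/symbol


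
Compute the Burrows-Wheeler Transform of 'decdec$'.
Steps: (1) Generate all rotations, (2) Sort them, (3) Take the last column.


Rotations (sorted):
  0: $decdec -> last char: c
  1: c$decde -> last char: e
  2: cdec$de -> last char: e
  3: dec$dec -> last char: c
  4: decdec$ -> last char: $
  5: ec$decd -> last char: d
  6: ecdec$d -> last char: d


BWT = ceec$dd


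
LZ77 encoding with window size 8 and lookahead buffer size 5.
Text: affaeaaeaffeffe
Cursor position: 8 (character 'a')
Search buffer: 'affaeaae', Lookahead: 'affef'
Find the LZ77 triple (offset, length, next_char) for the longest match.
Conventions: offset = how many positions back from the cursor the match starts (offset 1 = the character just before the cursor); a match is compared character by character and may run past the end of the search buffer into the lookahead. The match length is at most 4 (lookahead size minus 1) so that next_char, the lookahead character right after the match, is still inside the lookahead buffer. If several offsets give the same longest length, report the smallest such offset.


Try each offset into the search buffer:
  offset=1 (pos 7, char 'e'): match length 0
  offset=2 (pos 6, char 'a'): match length 1
  offset=3 (pos 5, char 'a'): match length 1
  offset=4 (pos 4, char 'e'): match length 0
  offset=5 (pos 3, char 'a'): match length 1
  offset=6 (pos 2, char 'f'): match length 0
  offset=7 (pos 1, char 'f'): match length 0
  offset=8 (pos 0, char 'a'): match length 3
Longest match has length 3 at offset 8.
next_char = character at position 8 + 3 = 11 -> 'e'

Best match: offset=8, length=3 (matching 'aff' starting at position 0)
LZ77 triple: (8, 3, 'e')


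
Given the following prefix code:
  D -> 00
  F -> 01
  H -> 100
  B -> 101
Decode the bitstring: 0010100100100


Decoding step by step:
Bits 00 -> D
Bits 101 -> B
Bits 00 -> D
Bits 100 -> H
Bits 100 -> H


Decoded message: DBDHH


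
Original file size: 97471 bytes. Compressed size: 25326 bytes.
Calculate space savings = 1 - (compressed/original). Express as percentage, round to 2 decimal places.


ratio = compressed/original = 25326/97471 = 0.259831
savings = 1 - ratio = 1 - 0.259831 = 0.740169
as a percentage: 0.740169 * 100 = 74.02%

Space savings = 1 - 25326/97471 = 74.02%


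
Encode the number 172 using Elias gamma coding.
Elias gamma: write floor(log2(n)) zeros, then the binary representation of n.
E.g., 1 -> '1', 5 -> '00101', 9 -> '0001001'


num_bits = floor(log2(172)) + 1 = 8
leading_zeros = num_bits - 1 = 7
binary(172) = 10101100

Elias gamma(172) = '0000000' + '10101100' = 000000010101100 (15 bits)


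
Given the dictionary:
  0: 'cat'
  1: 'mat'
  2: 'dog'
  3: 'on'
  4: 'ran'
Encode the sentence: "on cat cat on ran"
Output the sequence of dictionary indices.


Look up each word in the dictionary:
  'on' -> 3
  'cat' -> 0
  'cat' -> 0
  'on' -> 3
  'ran' -> 4

Encoded: [3, 0, 0, 3, 4]


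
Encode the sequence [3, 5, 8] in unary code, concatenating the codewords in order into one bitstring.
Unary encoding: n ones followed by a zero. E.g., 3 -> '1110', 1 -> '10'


Encode each number as n ones followed by a terminating 0:
  3 -> 1110 (4 bits)
  5 -> 111110 (6 bits)
  8 -> 111111110 (9 bits)
Total length = 4 + 6 + 9 = 19 bits.

Unary([3, 5, 8]) = 1110111110111111110 (19 bits)


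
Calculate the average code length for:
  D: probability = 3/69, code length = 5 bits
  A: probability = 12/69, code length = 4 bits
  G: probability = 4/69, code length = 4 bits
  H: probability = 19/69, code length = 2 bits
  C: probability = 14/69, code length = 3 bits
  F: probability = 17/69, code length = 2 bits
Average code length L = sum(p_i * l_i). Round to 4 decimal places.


Weighted contributions p_i * l_i:
  D: (3/69) * 5 = 15/69
  A: (12/69) * 4 = 48/69
  G: (4/69) * 4 = 16/69
  H: (19/69) * 2 = 38/69
  C: (14/69) * 3 = 42/69
  F: (17/69) * 2 = 34/69
Sum = (15 + 48 + 16 + 38 + 42 + 34)/69 = 193/69

L = 193/69 = 2.7971 bits/symbol


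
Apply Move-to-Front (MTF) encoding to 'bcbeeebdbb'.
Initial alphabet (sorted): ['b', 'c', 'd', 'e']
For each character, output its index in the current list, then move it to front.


MTF encoding:
'b': index 0 in ['b', 'c', 'd', 'e'] -> ['b', 'c', 'd', 'e']
'c': index 1 in ['b', 'c', 'd', 'e'] -> ['c', 'b', 'd', 'e']
'b': index 1 in ['c', 'b', 'd', 'e'] -> ['b', 'c', 'd', 'e']
'e': index 3 in ['b', 'c', 'd', 'e'] -> ['e', 'b', 'c', 'd']
'e': index 0 in ['e', 'b', 'c', 'd'] -> ['e', 'b', 'c', 'd']
'e': index 0 in ['e', 'b', 'c', 'd'] -> ['e', 'b', 'c', 'd']
'b': index 1 in ['e', 'b', 'c', 'd'] -> ['b', 'e', 'c', 'd']
'd': index 3 in ['b', 'e', 'c', 'd'] -> ['d', 'b', 'e', 'c']
'b': index 1 in ['d', 'b', 'e', 'c'] -> ['b', 'd', 'e', 'c']
'b': index 0 in ['b', 'd', 'e', 'c'] -> ['b', 'd', 'e', 'c']


Output: [0, 1, 1, 3, 0, 0, 1, 3, 1, 0]
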